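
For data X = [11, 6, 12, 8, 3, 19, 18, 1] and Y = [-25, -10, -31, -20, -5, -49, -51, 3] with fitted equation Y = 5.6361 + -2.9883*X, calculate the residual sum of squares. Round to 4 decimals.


Predicted values from Y = 5.6361 + -2.9883*X.
Residuals: [2.2352, 2.2937, -0.7765, -1.7297, -1.6712, 2.1416, -2.8467, 0.3522].
SSres = 29.4591.

29.4591


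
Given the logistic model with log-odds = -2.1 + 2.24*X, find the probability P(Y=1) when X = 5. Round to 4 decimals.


Linear predictor: z = -2.1 + 2.24 * 5 = 9.1000.
P = 1/(1 + exp(-9.1000)) = 1/(1 + 0.0001) = 0.9999.

0.9999


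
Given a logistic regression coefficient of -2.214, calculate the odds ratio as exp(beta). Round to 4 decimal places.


exp(-2.214) = 0.1093.
So the odds ratio is 0.1093.

0.1093


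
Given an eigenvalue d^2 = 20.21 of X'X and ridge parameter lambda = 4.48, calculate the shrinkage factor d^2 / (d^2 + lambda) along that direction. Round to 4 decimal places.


Denominator = d^2 + lambda = 20.21 + 4.48 = 24.6900.
Shrinkage = 20.21 / 24.6900 = 0.8186.

0.8186


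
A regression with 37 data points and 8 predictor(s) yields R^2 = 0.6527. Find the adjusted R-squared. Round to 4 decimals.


Plug in: Adj R^2 = 1 - (1 - 0.6527) * 36/28.
= 1 - 0.3473 * 36/28
= 1 - 12.5028 / 28
= 1 - 0.4465 = 0.5535.

0.5535


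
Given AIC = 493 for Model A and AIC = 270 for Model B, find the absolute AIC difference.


Absolute difference = |493 - 270| = 223.
The model with lower AIC (B) is preferred.

223


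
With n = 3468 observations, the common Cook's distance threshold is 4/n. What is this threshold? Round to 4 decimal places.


Using the rule of thumb:
Threshold = 4 / 3468 = 0.0012.

0.0012


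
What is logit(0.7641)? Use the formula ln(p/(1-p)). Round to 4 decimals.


The odds are p/(1-p) = 0.7641 / 0.2359 = 3.2391.
logit(p) = ln(3.2391) = 1.1753.

1.1753


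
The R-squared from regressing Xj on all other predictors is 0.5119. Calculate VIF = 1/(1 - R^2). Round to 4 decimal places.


Denominator: 1 - 0.5119 = 0.4881.
VIF = 1 / 0.4881 = 2.0488.

2.0488


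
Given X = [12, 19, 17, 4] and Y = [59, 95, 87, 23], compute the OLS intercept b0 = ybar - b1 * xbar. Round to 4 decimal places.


First find the slope: b1 = 4.8657.
Means: xbar = 13.0000, ybar = 66.0000.
b0 = ybar - b1 * xbar = 66.0000 - 4.8657 * 13.0000 = 2.7463.

2.7463


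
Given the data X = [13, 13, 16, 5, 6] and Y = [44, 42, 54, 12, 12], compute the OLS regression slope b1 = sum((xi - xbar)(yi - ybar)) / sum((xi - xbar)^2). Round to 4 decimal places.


First compute the means: xbar = 10.6000, ybar = 32.8000.
Then S_xx = sum((xi - xbar)^2) = 93.2000.
S_xy = sum((xi - xbar)(yi - ybar)) = 375.6000.
b1 = S_xy / S_xx = 375.6000 / 93.2000 = 4.0300.

4.0300


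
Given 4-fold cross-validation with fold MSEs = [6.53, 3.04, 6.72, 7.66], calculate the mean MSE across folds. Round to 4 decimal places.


Total MSE across folds = 23.9500.
CV-MSE = 23.9500/4 = 5.9875.

5.9875


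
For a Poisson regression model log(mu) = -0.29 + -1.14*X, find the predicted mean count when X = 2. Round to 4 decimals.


eta = -0.29 + -1.14 * 2 = -2.5700.
mu = exp(-2.5700) = 0.0765.

0.0765


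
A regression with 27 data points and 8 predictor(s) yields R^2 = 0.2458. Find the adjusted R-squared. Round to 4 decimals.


Adjusted R^2 = 1 - (1 - R^2) * (n-1)/(n-p-1).
(1 - R^2) = 0.7542.
(n-1)/(n-p-1) = 26/18.
(1 - R^2) * (n-1) = 0.7542 * 26 = 19.6092.
Divide by (n-p-1): 19.6092 / 18 = 1.0894.
Adj R^2 = 1 - 1.0894 = -0.0894.

-0.0894


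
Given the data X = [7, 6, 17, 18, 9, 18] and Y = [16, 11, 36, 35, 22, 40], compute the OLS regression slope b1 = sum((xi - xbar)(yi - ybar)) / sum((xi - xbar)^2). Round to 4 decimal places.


Calculate xbar = 12.5000, ybar = 26.6667.
S_xx = 165.5000, S_xy = 338.0000.
Using b1 = S_xy / S_xx = 338.0000 / 165.5000, we get b1 = 2.0423.

2.0423


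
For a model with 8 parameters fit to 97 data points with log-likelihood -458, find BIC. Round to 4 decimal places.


Compute k*ln(n) = 8*ln(97) = 8*4.574711 = 36.597688.
Then -2*loglik = 916.
BIC = 36.597688 + 916 = 952.597688, which rounds to 952.5977.

952.5977


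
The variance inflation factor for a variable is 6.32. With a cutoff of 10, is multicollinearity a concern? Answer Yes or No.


The threshold is 10.
VIF = 6.32 is < 10.
Multicollinearity indication: No.

No


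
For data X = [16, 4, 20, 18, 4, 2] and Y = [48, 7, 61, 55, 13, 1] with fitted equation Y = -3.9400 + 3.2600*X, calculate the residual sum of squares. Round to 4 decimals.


Predicted values from Y = -3.9400 + 3.2600*X.
Residuals: [-0.2200, -2.1000, -0.2600, 0.2600, 3.9000, -1.5800].
SSres = 22.3000.

22.3000


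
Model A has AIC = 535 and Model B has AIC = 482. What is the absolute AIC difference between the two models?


Compute |535 - 482| = 53.
Model B has the smaller AIC.

53


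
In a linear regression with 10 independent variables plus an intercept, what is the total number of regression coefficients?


Including the intercept, the model has 10 predictor coefficients + 1 intercept.
Total = 11.

11


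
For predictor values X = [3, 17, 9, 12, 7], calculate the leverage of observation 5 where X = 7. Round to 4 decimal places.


Mean of X: xbar = 9.6000.
SXX = 111.2000.
For X = 7: h = 1/5 + (7 - 9.6000)^2/111.2000 = 0.2608.

0.2608


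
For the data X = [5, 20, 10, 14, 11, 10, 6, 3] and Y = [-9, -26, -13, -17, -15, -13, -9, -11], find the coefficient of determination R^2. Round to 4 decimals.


The fitted line is Y = -4.6199 + -0.9625*X.
SSres = 23.2097, SStot = 214.8750.
R^2 = 1 - SSres/SStot = 0.8920.

0.8920


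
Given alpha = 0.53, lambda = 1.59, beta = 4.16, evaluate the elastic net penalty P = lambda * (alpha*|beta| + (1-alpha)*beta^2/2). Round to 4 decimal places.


L1 component = 0.53 * |4.16| = 2.2048.
L2 component = 0.47 * 4.16^2 / 2 = 4.0668.
Penalty = 1.59 * (2.2048 + 4.0668) = 1.59 * 6.2716 = 9.9719.

9.9719


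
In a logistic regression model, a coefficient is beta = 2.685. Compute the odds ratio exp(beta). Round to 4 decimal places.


The odds ratio is computed as:
OR = e^(2.685) = 14.6582.

14.6582


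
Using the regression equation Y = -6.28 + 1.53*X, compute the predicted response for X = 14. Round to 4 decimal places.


Predicted value:
Y = -6.28 + (1.53)(14) = -6.28 + 21.4200 = 15.1400.

15.1400


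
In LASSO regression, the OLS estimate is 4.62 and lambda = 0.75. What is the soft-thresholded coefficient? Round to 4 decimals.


|beta_OLS| = 4.62.
lambda = 0.75.
Since |beta| > lambda, coefficient = sign(beta)*(|beta| - lambda) = 3.8700.
Result = 3.8700.

3.8700


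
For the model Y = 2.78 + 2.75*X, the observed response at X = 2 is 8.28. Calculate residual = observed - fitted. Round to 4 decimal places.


Fitted value at X = 2 is yhat = 2.78 + 2.75*2 = 8.2800.
Residual = 8.28 - 8.2800 = 0.0000.

0.0000


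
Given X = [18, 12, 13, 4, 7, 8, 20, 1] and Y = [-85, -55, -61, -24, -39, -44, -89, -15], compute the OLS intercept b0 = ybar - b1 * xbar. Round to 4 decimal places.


Compute b1 = -4.0033 from the OLS formula.
With xbar = 10.3750 and ybar = -51.5000, the intercept is:
b0 = -51.5000 - -4.0033 * 10.3750 = -9.9661.

-9.9661


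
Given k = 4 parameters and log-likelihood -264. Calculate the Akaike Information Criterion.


Compute:
2k = 2*4 = 8.
-2*loglik = -2*(-264) = 528.
AIC = 8 + 528 = 536.

536


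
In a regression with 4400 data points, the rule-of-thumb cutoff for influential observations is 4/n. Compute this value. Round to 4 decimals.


Using the rule of thumb:
Threshold = 4 / 4400 = 0.0009.

0.0009


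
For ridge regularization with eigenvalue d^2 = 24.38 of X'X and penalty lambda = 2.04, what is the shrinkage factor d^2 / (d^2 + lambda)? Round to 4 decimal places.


d^2 + lambda = 24.38 + 2.04 = 26.4200.
Shrinkage factor = 24.38/26.4200 = 0.9228.

0.9228


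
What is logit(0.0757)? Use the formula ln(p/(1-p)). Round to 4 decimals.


Compute the odds: 0.0757/0.9243 = 0.0819.
Take the natural log: ln(0.0819) = -2.5023.

-2.5023


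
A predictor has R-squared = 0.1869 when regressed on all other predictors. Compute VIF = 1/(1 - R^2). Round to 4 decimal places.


Using VIF = 1/(1 - R^2_j):
1 - 0.1869 = 0.8131.
VIF = 1.2299.

1.2299


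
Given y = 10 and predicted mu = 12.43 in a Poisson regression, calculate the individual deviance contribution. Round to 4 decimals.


y/mu = 10/12.43 = 0.804505 (approx.), and ln(10/12.43) = -0.217528.
y * ln(y/mu) = 10 * -0.217528 = -2.175280.
y - mu = -2.43.
D = 2 * (-2.175280 - -2.43) = 0.509440, which rounds to 0.5094.

0.5094


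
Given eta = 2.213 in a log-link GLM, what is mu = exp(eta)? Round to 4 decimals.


Apply the inverse link:
mu = e^2.213 = 9.1431.

9.1431


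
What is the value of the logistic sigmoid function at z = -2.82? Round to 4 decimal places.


First, exp(2.8200) = 16.7769.
Then sigma(z) = 1/(1 + 16.7769) = 0.0563.

0.0563


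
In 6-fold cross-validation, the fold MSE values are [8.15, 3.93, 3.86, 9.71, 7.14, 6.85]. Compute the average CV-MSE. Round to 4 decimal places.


Sum of fold MSEs = 39.6400.
Average = 39.6400 / 6 = 6.6067.

6.6067


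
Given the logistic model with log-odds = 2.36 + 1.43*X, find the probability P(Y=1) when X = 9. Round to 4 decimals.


Compute z = 2.36 + (1.43)(9) = 15.2300.
exp(-z) = 0.0000.
P = 1/(1 + 0.0000) = 1.0000.

1.0000


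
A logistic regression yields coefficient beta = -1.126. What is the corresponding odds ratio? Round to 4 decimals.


exp(-1.126) = 0.3243.
So the odds ratio is 0.3243.

0.3243


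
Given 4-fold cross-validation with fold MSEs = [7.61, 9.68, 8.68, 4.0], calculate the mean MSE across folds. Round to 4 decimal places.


Add all fold MSEs: 29.9700.
Divide by k = 4: 29.9700/4 = 7.4925.

7.4925


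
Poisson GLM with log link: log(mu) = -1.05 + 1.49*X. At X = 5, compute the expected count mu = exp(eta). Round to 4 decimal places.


Compute eta = -1.05 + 1.49 * 5 = 6.4000.
Apply inverse link: mu = e^6.4000 = 601.8450.

601.8450


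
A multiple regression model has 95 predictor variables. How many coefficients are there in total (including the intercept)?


Total coefficients = number of predictors + 1 (for the intercept).
= 95 + 1 = 96.

96


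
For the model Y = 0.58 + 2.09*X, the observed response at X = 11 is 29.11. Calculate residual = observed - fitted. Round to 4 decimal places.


Predicted = 0.58 + 2.09 * 11 = 23.5700.
Residual = 29.11 - 23.5700 = 5.5400.

5.5400


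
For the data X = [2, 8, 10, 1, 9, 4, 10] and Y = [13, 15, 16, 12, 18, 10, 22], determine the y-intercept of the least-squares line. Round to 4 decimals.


The slope is b1 = 0.8243.
Sample means are xbar = 6.2857 and ybar = 15.1429.
Intercept: b0 = 15.1429 - (0.8243)(6.2857) = 9.9617.

9.9617


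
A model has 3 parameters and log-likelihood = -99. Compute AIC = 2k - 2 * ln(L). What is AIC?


AIC = 2*3 - 2*(-99).
= 6 + 198 = 204.

204


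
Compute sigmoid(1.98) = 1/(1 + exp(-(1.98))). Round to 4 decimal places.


exp(-1.9800) = 0.1381.
1 + exp(-z) = 1.1381.
sigmoid = 1/1.1381 = 0.8787.

0.8787


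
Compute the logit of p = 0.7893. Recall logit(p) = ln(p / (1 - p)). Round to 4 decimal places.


The odds are p/(1-p) = 0.7893 / 0.2107 = 3.7461.
logit(p) = ln(3.7461) = 1.3207.

1.3207


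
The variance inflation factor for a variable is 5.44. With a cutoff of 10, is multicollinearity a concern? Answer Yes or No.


Check: VIF = 5.44 vs threshold = 10.
Since 5.44 < 10, the answer is No.

No


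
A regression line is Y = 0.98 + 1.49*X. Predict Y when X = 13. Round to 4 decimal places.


Plug X = 13 into Y = 0.98 + 1.49*X:
Y = 0.98 + 19.3700 = 20.3500.

20.3500


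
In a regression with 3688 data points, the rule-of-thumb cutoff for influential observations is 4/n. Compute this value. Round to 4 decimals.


Cook's distance cutoff = 4/n = 4/3688.
= 0.0011.

0.0011


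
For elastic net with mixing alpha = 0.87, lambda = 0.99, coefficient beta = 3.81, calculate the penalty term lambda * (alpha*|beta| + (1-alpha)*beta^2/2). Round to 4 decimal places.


Compute:
L1 = 0.87 * 3.81 = 3.3147.
L2 = 0.13 * 3.81^2 / 2 = 0.9435.
Penalty = 0.99 * (3.3147 + 0.9435) = 4.2157.

4.2157


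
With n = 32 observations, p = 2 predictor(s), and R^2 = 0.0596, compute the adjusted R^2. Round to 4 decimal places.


Adjusted R^2 = 1 - (1 - R^2) * (n-1)/(n-p-1).
(1 - R^2) = 0.9404.
(n-1)/(n-p-1) = 31/29.
(1 - R^2) * (n-1) = 0.9404 * 31 = 29.1524.
Divide by (n-p-1): 29.1524 / 29 = 1.0053.
Adj R^2 = 1 - 1.0053 = -0.0053.

-0.0053


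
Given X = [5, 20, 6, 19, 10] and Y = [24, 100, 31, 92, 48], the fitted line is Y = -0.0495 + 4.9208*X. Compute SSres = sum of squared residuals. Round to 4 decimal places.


Compute predicted values, then residuals = yi - yhat_i.
Residuals: [-0.5545, 1.6335, 1.5247, -1.4457, -1.1585].
SSres = sum(residual^2) = 8.7327.

8.7327


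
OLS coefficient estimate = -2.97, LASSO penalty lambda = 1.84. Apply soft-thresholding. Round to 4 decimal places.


Absolute value: |-2.97| = 2.97.
Compare to lambda = 1.84.
Since |beta| > lambda, coefficient = sign(beta)*(|beta| - lambda) = -1.1300.

-1.1300


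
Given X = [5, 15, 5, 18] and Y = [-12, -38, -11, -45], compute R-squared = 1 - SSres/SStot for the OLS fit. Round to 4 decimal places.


Fit the OLS line: b0 = 1.4461, b1 = -2.5996.
SSres = 0.8300.
SStot = 925.0000.
R^2 = 1 - 0.8300/925.0000 = 0.9991.

0.9991


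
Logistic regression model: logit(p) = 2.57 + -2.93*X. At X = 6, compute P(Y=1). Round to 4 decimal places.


Linear predictor: z = 2.57 + -2.93 * 6 = -15.0100.
P = 1/(1 + exp(15.0100)) = 1/(1 + 3301871.5433) = 0.0000.

0.0000


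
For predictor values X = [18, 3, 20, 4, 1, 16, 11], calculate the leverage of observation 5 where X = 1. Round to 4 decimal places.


Mean of X: xbar = 10.4286.
SXX = 365.7143.
For X = 1: h = 1/7 + (1 - 10.4286)^2/365.7143 = 0.3859.

0.3859


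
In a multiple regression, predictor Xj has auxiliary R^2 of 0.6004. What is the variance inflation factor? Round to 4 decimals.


Denominator: 1 - 0.6004 = 0.3996.
VIF = 1 / 0.3996 = 2.5025.

2.5025


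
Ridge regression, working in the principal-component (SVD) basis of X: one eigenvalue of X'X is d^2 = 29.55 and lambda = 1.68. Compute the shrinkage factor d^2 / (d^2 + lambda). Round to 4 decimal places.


d^2 + lambda = 29.55 + 1.68 = 31.2300.
Shrinkage factor = 29.55/31.2300 = 0.9462.

0.9462


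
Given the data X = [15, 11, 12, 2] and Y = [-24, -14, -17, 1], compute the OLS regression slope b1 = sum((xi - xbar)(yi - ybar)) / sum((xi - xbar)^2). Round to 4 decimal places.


First compute the means: xbar = 10.0000, ybar = -13.5000.
Then S_xx = sum((xi - xbar)^2) = 94.0000.
S_xy = sum((xi - xbar)(yi - ybar)) = -176.0000.
b1 = S_xy / S_xx = -176.0000 / 94.0000 = -1.8723.

-1.8723


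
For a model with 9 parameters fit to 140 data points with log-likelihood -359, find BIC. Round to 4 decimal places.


k * ln(n) = 9 * ln(140) = 9 * 4.941642 = 44.474778.
-2 * loglik = -2 * (-359) = 718.
BIC = 44.474778 + 718 = 762.474778, which rounds to 762.4748.

762.4748


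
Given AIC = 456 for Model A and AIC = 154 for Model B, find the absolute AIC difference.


Compute |456 - 154| = 302.
Model B has the smaller AIC.

302


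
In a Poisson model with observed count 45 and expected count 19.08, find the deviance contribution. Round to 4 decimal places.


First: ln(45/19.08) = 0.858022.
Then: 45 * 0.858022 = 38.610990.
y - mu = 45 - 19.08 = 25.92.
D = 2(38.610990 - 25.92) = 25.381980, which rounds to 25.3820.

25.3820


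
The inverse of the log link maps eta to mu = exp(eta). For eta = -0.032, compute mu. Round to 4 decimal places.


mu = exp(eta) = exp(-0.032).
= 0.9685.

0.9685


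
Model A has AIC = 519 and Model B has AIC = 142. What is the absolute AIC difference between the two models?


|AIC_A - AIC_B| = |519 - 142| = 377.
Model B is preferred (lower AIC).

377


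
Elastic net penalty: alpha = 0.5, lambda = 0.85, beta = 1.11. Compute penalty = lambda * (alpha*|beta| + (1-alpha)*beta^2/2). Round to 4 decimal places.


L1 component = 0.5 * |1.11| = 0.5550.
L2 component = 0.5 * 1.11^2 / 2 = 0.3080.
Penalty = 0.85 * (0.5550 + 0.3080) = 0.85 * 0.8630 = 0.7336.

0.7336


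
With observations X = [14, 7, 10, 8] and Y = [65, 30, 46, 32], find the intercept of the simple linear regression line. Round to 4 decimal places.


The slope is b1 = 5.1913.
Sample means are xbar = 9.7500 and ybar = 43.2500.
Intercept: b0 = 43.2500 - (5.1913)(9.7500) = -7.3652.

-7.3652


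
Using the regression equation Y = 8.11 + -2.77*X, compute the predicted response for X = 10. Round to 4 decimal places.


Substitute X = 10 into the equation:
Y = 8.11 + -2.77 * 10 = 8.11 + -27.7000 = -19.5900.

-19.5900


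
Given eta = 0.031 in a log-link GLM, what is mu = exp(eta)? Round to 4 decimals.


The inverse log link gives:
mu = exp(0.031) = 1.0315.

1.0315


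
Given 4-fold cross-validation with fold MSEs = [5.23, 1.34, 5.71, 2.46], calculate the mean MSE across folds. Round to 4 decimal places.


Total MSE across folds = 14.7400.
CV-MSE = 14.7400/4 = 3.6850.

3.6850


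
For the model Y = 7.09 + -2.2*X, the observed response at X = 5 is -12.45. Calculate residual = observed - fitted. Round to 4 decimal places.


Fitted value at X = 5 is yhat = 7.09 + -2.2*5 = -3.9100.
Residual = -12.45 - -3.9100 = -8.5400.

-8.5400


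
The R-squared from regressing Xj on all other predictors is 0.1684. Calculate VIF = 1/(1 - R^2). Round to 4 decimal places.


VIF = 1 / (1 - 0.1684).
= 1 / 0.8316 = 1.2025.

1.2025


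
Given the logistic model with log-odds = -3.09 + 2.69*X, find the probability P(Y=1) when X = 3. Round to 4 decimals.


Linear predictor: z = -3.09 + 2.69 * 3 = 4.9800.
P = 1/(1 + exp(-4.9800)) = 1/(1 + 0.0069) = 0.9932.

0.9932


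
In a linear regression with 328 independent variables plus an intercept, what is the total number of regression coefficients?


Including the intercept, the model has 328 predictor coefficients + 1 intercept.
Total = 329.

329


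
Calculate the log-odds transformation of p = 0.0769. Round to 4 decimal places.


The odds are p/(1-p) = 0.0769 / 0.9231 = 0.0833.
logit(p) = ln(0.0833) = -2.4852.

-2.4852


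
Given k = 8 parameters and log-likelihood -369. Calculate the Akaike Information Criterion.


AIC = 2k - 2*loglik = 2(8) - 2(-369).
= 16 + 738 = 754.

754


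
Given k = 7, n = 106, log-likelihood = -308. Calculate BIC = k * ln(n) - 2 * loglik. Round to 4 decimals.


Compute k*ln(n) = 7*ln(106) = 7*4.663439 = 32.644073.
Then -2*loglik = 616.
BIC = 32.644073 + 616 = 648.644073, which rounds to 648.6441.

648.6441


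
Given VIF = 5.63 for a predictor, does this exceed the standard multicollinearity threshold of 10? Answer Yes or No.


Check: VIF = 5.63 vs threshold = 10.
Since 5.63 < 10, the answer is No.

No


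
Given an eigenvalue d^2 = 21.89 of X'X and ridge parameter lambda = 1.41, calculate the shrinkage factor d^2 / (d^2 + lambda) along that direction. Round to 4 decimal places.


Compute the denominator: 21.89 + 1.41 = 23.3000.
Shrinkage factor = 21.89 / 23.3000 = 0.9395.

0.9395


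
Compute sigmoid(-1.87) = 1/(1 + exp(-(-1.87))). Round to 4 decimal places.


First, exp(1.8700) = 6.4883.
Then sigma(z) = 1/(1 + 6.4883) = 0.1335.

0.1335


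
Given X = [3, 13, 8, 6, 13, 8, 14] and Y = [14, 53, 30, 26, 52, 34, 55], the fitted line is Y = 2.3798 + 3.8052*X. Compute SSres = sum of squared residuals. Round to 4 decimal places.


Predicted values from Y = 2.3798 + 3.8052*X.
Residuals: [0.2046, 1.1526, -2.8214, 0.7890, 0.1526, 1.1786, -0.6526].
SSres = 11.7914.

11.7914


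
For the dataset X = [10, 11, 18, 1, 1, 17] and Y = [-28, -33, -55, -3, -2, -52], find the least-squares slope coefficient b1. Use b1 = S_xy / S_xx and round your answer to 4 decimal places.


First compute the means: xbar = 9.6667, ybar = -28.8333.
Then S_xx = sum((xi - xbar)^2) = 275.3333.
S_xy = sum((xi - xbar)(yi - ybar)) = -849.6667.
b1 = S_xy / S_xx = -849.6667 / 275.3333 = -3.0860.

-3.0860


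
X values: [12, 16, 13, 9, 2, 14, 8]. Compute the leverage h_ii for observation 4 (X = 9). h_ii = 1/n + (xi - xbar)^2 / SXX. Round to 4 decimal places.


Compute xbar = 10.5714 with n = 7 observations.
SXX = 131.7143.
Leverage = 1/7 + (9 - 10.5714)^2/131.7143 = 0.1616.

0.1616


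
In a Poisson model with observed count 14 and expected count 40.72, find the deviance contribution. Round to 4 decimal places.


y/mu = 14/40.72 = 0.343811 (approx.), and ln(14/40.72) = -1.067662.
y * ln(y/mu) = 14 * -1.067662 = -14.947268.
y - mu = -26.72.
D = 2 * (-14.947268 - -26.72) = 23.545464, which rounds to 23.5455.

23.5455


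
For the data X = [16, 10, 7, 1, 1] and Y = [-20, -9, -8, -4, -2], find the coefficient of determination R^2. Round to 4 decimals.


The fitted line is Y = -1.2111 + -1.0556*X.
SSres = 14.7000, SStot = 195.2000.
R^2 = 1 - SSres/SStot = 0.9247.

0.9247


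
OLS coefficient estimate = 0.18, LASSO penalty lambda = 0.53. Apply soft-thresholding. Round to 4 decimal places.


Absolute value: |0.18| = 0.18.
Compare to lambda = 0.53.
Since |beta| <= lambda, the coefficient is set to 0.

0.0000


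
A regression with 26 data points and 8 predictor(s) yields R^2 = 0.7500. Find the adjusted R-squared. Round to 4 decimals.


Using the formula:
(1 - 0.7500) = 0.2500.
Multiply by 25/17: 0.2500 * 25 = 6.2500, then 6.2500 / 17 = 0.3676.
Adj R^2 = 1 - 0.3676 = 0.6324.

0.6324


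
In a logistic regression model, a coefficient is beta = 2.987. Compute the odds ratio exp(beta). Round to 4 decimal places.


exp(2.987) = 19.8261.
So the odds ratio is 19.8261.

19.8261


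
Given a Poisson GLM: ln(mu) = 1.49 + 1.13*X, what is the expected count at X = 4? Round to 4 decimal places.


Compute eta = 1.49 + 1.13 * 4 = 6.0100.
Apply inverse link: mu = e^6.0100 = 407.4833.

407.4833


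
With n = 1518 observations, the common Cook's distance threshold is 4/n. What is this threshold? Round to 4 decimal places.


The threshold is 4/n.
4/1518 = 0.0026.

0.0026


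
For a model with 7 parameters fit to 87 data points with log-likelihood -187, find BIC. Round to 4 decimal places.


ln(87) = 4.465908.
k * ln(n) = 7 * 4.465908 = 31.261356.
-2L = 374.
BIC = 31.261356 + 374 = 405.261356, which rounds to 405.2614.

405.2614


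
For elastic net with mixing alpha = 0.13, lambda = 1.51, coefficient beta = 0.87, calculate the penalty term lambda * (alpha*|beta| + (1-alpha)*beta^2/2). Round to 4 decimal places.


Compute:
L1 = 0.13 * 0.87 = 0.1131.
L2 = 0.87 * 0.87^2 / 2 = 0.3293.
Penalty = 1.51 * (0.1131 + 0.3293) = 0.6680.

0.6680


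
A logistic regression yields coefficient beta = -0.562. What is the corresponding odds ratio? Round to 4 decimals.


exp(-0.562) = 0.5701.
So the odds ratio is 0.5701.

0.5701


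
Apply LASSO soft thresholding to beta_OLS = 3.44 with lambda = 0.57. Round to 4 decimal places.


Absolute value: |3.44| = 3.44.
Compare to lambda = 0.57.
Since |beta| > lambda, coefficient = sign(beta)*(|beta| - lambda) = 2.8700.

2.8700


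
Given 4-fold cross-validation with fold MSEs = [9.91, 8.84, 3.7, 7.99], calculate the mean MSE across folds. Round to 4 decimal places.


Sum of fold MSEs = 30.4400.
Average = 30.4400 / 4 = 7.6100.

7.6100


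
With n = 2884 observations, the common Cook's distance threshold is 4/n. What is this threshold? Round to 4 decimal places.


Cook's distance cutoff = 4/n = 4/2884.
= 0.0014.

0.0014


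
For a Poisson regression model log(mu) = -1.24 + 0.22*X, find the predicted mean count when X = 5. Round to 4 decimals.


Linear predictor: eta = -1.24 + (0.22)(5) = -0.1400.
Expected count: mu = exp(-0.1400) = 0.8694.

0.8694


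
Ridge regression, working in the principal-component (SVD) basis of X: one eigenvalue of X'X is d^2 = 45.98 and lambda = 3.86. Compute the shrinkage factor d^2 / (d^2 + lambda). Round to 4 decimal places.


d^2 + lambda = 45.98 + 3.86 = 49.8400.
Shrinkage factor = 45.98/49.8400 = 0.9226.

0.9226


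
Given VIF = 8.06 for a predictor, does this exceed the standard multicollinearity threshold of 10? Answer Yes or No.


The threshold is 10.
VIF = 8.06 is < 10.
Multicollinearity indication: No.

No


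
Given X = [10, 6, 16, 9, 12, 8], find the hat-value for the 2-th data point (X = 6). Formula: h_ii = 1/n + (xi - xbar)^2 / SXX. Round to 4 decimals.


n = 6, xbar = 10.1667.
SXX = sum((xi - xbar)^2) = 60.8333.
h = 1/6 + (6 - 10.1667)^2 / 60.8333 = 0.4521.

0.4521


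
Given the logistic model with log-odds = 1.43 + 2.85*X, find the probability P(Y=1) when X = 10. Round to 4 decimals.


z = 1.43 + 2.85 * 10 = 29.9300.
Sigmoid: P = 1 / (1 + exp(-29.9300)) = 1.0000.

1.0000


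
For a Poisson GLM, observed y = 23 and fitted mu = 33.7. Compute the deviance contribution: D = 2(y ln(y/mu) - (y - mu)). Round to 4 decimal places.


First: ln(23/33.7) = -0.382004.
Then: 23 * -0.382004 = -8.786092.
y - mu = 23 - 33.7 = -10.7.
D = 2(-8.786092 - -10.7) = 3.827816, which rounds to 3.8278.

3.8278


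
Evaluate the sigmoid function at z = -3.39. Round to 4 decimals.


exp(3.3900) = 29.6660.
1 + exp(-z) = 30.6660.
sigmoid = 1/30.6660 = 0.0326.

0.0326


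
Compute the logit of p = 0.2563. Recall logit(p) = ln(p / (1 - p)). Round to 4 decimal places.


1 - p = 0.7437.
p/(1-p) = 0.3446.
logit = ln(0.3446) = -1.0653.

-1.0653


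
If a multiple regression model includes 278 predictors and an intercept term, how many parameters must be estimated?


Total coefficients = number of predictors + 1 (for the intercept).
= 278 + 1 = 279.

279


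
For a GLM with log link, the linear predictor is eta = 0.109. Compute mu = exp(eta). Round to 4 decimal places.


Apply the inverse link:
mu = e^0.109 = 1.1152.

1.1152


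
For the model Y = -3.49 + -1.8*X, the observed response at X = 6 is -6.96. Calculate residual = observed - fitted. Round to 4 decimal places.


Predicted = -3.49 + -1.8 * 6 = -14.2900.
Residual = -6.96 - -14.2900 = 7.3300.

7.3300


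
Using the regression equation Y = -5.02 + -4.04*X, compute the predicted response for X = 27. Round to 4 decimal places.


Substitute X = 27 into the equation:
Y = -5.02 + -4.04 * 27 = -5.02 + -109.0800 = -114.1000.

-114.1000


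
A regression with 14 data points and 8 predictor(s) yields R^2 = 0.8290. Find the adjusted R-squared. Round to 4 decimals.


Using the formula:
(1 - 0.8290) = 0.1710.
Multiply by 13/5: 0.1710 * 13 = 2.2230, then 2.2230 / 5 = 0.4446.
Adj R^2 = 1 - 0.4446 = 0.5554.

0.5554


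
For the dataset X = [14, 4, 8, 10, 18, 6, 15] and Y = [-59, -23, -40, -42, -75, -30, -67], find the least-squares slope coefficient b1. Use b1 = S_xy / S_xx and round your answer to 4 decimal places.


Calculate xbar = 10.7143, ybar = -48.0000.
S_xx = 157.4286, S_xy = -593.0000.
Using b1 = S_xy / S_xx = -593.0000 / 157.4286, we get b1 = -3.7668.

-3.7668


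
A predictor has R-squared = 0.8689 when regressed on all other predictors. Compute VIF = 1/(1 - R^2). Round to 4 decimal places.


VIF = 1 / (1 - 0.8689).
= 1 / 0.1311 = 7.6278.

7.6278


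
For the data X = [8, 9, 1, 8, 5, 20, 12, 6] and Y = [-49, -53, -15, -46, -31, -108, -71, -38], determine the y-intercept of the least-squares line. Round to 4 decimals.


First find the slope: b1 = -5.0125.
Means: xbar = 8.6250, ybar = -51.3750.
b0 = ybar - b1 * xbar = -51.3750 - -5.0125 * 8.6250 = -8.1421.

-8.1421


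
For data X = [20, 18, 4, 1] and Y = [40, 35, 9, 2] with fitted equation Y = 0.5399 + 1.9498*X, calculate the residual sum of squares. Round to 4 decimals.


Predicted values from Y = 0.5399 + 1.9498*X.
Residuals: [0.4641, -0.6363, 0.6609, -0.4897].
SSres = 1.2969.

1.2969


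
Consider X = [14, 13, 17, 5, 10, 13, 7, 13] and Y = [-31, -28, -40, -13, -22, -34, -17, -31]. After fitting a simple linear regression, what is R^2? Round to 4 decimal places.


After computing the OLS fit (b0=-1.1250, b1=-2.2500):
SSres = 25.2500, SStot = 572.0000.
R^2 = 1 - 25.2500/572.0000 = 0.9559.

0.9559


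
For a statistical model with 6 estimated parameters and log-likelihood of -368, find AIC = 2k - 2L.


AIC = 2k - 2*loglik = 2(6) - 2(-368).
= 12 + 736 = 748.

748


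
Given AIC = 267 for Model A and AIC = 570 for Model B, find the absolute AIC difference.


Absolute difference = |267 - 570| = 303.
The model with lower AIC (A) is preferred.

303


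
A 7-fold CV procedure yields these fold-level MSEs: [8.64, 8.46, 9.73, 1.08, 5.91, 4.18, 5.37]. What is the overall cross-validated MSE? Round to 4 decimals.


Add all fold MSEs: 43.3700.
Divide by k = 7: 43.3700/7 = 6.1957.

6.1957


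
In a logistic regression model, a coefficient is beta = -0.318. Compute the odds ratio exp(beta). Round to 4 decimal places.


Odds ratio = exp(beta) = exp(-0.318).
= 0.7276.

0.7276


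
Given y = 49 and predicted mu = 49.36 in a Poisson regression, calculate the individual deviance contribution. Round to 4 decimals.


y/mu = 49/49.36 = 0.992707 (approx.), and ln(49/49.36) = -0.007320.
y * ln(y/mu) = 49 * -0.007320 = -0.358680.
y - mu = -0.36.
D = 2 * (-0.358680 - -0.36) = 0.002640, which rounds to 0.0026.

0.0026


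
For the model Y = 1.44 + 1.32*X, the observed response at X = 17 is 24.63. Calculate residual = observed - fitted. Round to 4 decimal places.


Fitted value at X = 17 is yhat = 1.44 + 1.32*17 = 23.8800.
Residual = 24.63 - 23.8800 = 0.7500.

0.7500


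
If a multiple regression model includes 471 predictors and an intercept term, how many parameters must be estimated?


Total coefficients = number of predictors + 1 (for the intercept).
= 471 + 1 = 472.

472


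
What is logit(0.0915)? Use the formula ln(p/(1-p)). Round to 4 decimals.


1 - p = 0.9085.
p/(1-p) = 0.1007.
logit = ln(0.1007) = -2.2955.

-2.2955


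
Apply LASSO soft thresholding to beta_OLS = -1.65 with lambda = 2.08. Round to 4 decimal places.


Absolute value: |-1.65| = 1.65.
Compare to lambda = 2.08.
Since |beta| <= lambda, the coefficient is set to 0.

0.0000


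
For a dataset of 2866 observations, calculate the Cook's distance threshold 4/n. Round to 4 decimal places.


Cook's distance cutoff = 4/n = 4/2866.
= 0.0014.

0.0014


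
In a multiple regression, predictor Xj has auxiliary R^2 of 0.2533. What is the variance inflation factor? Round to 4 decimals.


Using VIF = 1/(1 - R^2_j):
1 - 0.2533 = 0.7467.
VIF = 1.3392.

1.3392


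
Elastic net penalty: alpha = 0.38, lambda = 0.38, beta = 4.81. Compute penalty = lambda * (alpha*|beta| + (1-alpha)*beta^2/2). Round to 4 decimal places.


L1 component = 0.38 * |4.81| = 1.8278.
L2 component = 0.62 * 4.81^2 / 2 = 7.1722.
Penalty = 0.38 * (1.8278 + 7.1722) = 0.38 * 9.0000 = 3.4200.

3.4200


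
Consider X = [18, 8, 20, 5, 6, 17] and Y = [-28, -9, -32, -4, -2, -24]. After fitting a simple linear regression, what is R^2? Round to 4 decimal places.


Fit the OLS line: b0 = 7.3092, b1 = -1.9305.
SSres = 11.7441.
SStot = 851.5000.
R^2 = 1 - 11.7441/851.5000 = 0.9862.

0.9862


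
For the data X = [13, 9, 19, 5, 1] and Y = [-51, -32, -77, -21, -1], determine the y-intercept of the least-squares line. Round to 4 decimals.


Compute b1 = -4.1455 from the OLS formula.
With xbar = 9.4000 and ybar = -36.4000, the intercept is:
b0 = -36.4000 - -4.1455 * 9.4000 = 2.5676.

2.5676


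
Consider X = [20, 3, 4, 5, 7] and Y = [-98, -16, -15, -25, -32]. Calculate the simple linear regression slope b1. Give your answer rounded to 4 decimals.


First compute the means: xbar = 7.8000, ybar = -37.2000.
Then S_xx = sum((xi - xbar)^2) = 194.8000.
S_xy = sum((xi - xbar)(yi - ybar)) = -966.2000.
b1 = S_xy / S_xx = -966.2000 / 194.8000 = -4.9600.

-4.9600


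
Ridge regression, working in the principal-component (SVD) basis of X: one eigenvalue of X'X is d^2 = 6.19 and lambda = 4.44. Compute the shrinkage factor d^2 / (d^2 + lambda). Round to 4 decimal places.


d^2 + lambda = 6.19 + 4.44 = 10.6300.
Shrinkage factor = 6.19/10.6300 = 0.5823.

0.5823


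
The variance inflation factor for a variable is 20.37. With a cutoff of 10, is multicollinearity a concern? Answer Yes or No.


Compare VIF = 20.37 to the threshold of 10.
20.37 >= 10, so the answer is Yes.

Yes


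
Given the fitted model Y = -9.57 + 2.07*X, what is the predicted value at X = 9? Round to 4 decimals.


Plug X = 9 into Y = -9.57 + 2.07*X:
Y = -9.57 + 18.6300 = 9.0600.

9.0600


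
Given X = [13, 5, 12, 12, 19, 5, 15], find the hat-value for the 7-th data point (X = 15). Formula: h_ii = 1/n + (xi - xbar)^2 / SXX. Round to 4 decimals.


Mean of X: xbar = 11.5714.
SXX = 155.7143.
For X = 15: h = 1/7 + (15 - 11.5714)^2/155.7143 = 0.2183.

0.2183


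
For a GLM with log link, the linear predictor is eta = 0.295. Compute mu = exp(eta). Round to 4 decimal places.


mu = exp(eta) = exp(0.295).
= 1.3431.

1.3431


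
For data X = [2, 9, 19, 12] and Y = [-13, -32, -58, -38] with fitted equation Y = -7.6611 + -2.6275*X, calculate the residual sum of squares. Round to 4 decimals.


Predicted values from Y = -7.6611 + -2.6275*X.
Residuals: [-0.0839, -0.6914, -0.4164, 1.1911].
SSres = 2.0772.

2.0772


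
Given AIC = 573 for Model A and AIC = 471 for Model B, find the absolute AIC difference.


|AIC_A - AIC_B| = |573 - 471| = 102.
Model B is preferred (lower AIC).

102


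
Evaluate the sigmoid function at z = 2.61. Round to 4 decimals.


First, exp(-2.6100) = 0.0735.
Then sigma(z) = 1/(1 + 0.0735) = 0.9315.

0.9315


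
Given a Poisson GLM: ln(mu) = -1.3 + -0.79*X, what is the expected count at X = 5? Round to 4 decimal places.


Linear predictor: eta = -1.3 + (-0.79)(5) = -5.2500.
Expected count: mu = exp(-5.2500) = 0.0052.

0.0052


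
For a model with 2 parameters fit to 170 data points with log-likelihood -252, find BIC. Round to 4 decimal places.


k * ln(n) = 2 * ln(170) = 2 * 5.135798 = 10.271596.
-2 * loglik = -2 * (-252) = 504.
BIC = 10.271596 + 504 = 514.271596, which rounds to 514.2716.

514.2716


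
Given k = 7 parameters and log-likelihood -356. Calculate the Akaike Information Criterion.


AIC = 2*7 - 2*(-356).
= 14 + 712 = 726.

726


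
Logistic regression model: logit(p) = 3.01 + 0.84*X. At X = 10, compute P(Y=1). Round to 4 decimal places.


Linear predictor: z = 3.01 + 0.84 * 10 = 11.4100.
P = 1/(1 + exp(-11.4100)) = 1/(1 + 0.0000) = 1.0000.

1.0000


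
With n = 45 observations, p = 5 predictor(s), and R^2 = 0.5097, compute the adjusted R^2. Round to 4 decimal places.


Plug in: Adj R^2 = 1 - (1 - 0.5097) * 44/39.
= 1 - 0.4903 * 44/39
= 1 - 21.5732 / 39
= 1 - 0.5532 = 0.4468.

0.4468


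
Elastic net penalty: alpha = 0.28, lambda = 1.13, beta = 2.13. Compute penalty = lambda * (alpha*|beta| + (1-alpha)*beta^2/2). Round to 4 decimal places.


Compute:
L1 = 0.28 * 2.13 = 0.5964.
L2 = 0.72 * 2.13^2 / 2 = 1.6333.
Penalty = 1.13 * (0.5964 + 1.6333) = 2.5195.

2.5195


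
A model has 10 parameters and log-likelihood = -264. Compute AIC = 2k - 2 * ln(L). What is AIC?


AIC = 2k - 2*loglik = 2(10) - 2(-264).
= 20 + 528 = 548.

548


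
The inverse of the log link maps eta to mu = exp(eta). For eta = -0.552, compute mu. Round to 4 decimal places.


mu = exp(eta) = exp(-0.552).
= 0.5758.

0.5758


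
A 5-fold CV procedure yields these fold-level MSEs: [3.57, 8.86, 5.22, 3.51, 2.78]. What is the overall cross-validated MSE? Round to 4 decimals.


Total MSE across folds = 23.9400.
CV-MSE = 23.9400/5 = 4.7880.

4.7880


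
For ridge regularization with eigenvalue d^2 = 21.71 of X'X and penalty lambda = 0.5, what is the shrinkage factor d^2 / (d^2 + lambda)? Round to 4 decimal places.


d^2 + lambda = 21.71 + 0.5 = 22.2100.
Shrinkage factor = 21.71/22.2100 = 0.9775.

0.9775


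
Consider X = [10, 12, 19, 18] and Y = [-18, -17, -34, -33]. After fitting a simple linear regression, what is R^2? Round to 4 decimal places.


The fitted line is Y = 4.5021 + -2.0340*X.
SSres = 13.9319, SStot = 257.0000.
R^2 = 1 - SSres/SStot = 0.9458.

0.9458


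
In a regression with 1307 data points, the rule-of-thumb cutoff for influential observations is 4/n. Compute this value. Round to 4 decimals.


Using the rule of thumb:
Threshold = 4 / 1307 = 0.0031.

0.0031


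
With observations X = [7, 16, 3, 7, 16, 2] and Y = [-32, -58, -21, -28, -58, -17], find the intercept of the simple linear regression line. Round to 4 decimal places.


First find the slope: b1 = -2.9235.
Means: xbar = 8.5000, ybar = -35.6667.
b0 = ybar - b1 * xbar = -35.6667 - -2.9235 * 8.5000 = -10.8171.

-10.8171


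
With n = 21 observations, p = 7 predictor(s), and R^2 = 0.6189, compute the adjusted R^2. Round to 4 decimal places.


Adjusted R^2 = 1 - (1 - R^2) * (n-1)/(n-p-1).
(1 - R^2) = 0.3811.
(n-1)/(n-p-1) = 20/13.
(1 - R^2) * (n-1) = 0.3811 * 20 = 7.6220.
Divide by (n-p-1): 7.6220 / 13 = 0.5863.
Adj R^2 = 1 - 0.5863 = 0.4137.

0.4137


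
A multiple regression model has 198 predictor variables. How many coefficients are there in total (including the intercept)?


Each predictor gets one coefficient, plus one intercept.
Total parameters = 198 + 1 = 199.

199


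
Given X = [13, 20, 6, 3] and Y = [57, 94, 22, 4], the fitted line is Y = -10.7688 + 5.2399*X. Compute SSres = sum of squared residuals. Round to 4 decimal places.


For each point, residual = actual - predicted.
Residuals: [-0.3499, -0.0292, 1.3294, -0.9509].
Sum of squared residuals = 2.7948.

2.7948


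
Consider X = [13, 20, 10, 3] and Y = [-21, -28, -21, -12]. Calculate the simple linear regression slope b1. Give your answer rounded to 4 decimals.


The sample means are xbar = 11.5000 and ybar = -20.5000.
Compute S_xx = 149.0000 and S_xy = -136.0000.
Slope b1 = S_xy / S_xx = -136.0000 / 149.0000 = -0.9128.

-0.9128


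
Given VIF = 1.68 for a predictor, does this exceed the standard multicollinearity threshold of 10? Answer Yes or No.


Compare VIF = 1.68 to the threshold of 10.
1.68 < 10, so the answer is No.

No


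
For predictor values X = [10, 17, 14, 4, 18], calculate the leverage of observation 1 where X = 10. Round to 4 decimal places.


Compute xbar = 12.6000 with n = 5 observations.
SXX = 131.2000.
Leverage = 1/5 + (10 - 12.6000)^2/131.2000 = 0.2515.

0.2515


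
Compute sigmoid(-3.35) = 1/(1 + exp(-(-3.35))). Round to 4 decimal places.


exp(3.3500) = 28.5027.
1 + exp(-z) = 29.5027.
sigmoid = 1/29.5027 = 0.0339.

0.0339


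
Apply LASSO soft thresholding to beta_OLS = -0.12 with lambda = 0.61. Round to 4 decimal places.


Check: |-0.12| = 0.12 vs lambda = 0.61.
Since |beta| <= lambda, the coefficient is set to 0.
Soft-thresholded coefficient = 0.0000.

0.0000


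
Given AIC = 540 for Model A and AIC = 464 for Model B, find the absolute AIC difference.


|AIC_A - AIC_B| = |540 - 464| = 76.
Model B is preferred (lower AIC).

76


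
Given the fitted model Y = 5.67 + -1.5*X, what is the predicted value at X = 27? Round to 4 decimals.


Plug X = 27 into Y = 5.67 + -1.5*X:
Y = 5.67 + -40.5000 = -34.8300.

-34.8300


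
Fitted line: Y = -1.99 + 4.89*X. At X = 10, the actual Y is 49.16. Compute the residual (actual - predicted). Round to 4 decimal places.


Predicted = -1.99 + 4.89 * 10 = 46.9100.
Residual = 49.16 - 46.9100 = 2.2500.

2.2500


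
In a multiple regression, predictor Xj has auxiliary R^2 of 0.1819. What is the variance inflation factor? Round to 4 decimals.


Denominator: 1 - 0.1819 = 0.8181.
VIF = 1 / 0.8181 = 1.2223.

1.2223


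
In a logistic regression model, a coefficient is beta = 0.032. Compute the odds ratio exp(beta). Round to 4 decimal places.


The odds ratio is computed as:
OR = e^(0.032) = 1.0325.

1.0325
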